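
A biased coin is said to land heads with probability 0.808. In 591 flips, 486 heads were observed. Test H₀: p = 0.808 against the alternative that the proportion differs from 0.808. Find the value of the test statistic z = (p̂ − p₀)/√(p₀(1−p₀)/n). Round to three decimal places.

p̂ = 486/591 = 0.82234.
Standard error under H₀: √(0.808×0.192/591) = 0.01620.
z = (0.82234 − 0.808)/0.01620 = 0.01434/0.01620 = 0.885.
Two-sided p-value ≈ 2·Φ(−0.885) = 0.3763.

z = 0.885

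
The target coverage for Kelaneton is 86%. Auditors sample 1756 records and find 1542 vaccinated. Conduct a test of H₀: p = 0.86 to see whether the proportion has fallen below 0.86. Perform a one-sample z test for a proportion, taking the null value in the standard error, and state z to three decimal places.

p̂ = 1542/1756 = 0.87813.
Standard error under H₀: √(0.86×0.14/1756) = 0.00828.
z = (0.87813 − 0.86)/0.00828 = 0.01813/0.00828 = 2.190.

z = 2.190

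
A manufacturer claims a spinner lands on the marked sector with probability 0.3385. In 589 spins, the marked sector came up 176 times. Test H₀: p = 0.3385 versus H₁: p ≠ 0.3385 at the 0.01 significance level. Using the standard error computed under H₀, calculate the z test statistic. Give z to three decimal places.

p̂ = 176/589 ≈ 0.2988115.
Standard error under H₀: √(0.3385×0.6615/589) = 0.0194978.
z = (0.2988115 − 0.3385)/0.0194978 = -0.0396885/0.0194978 = -2.036.
Two-sided p-value ≈ 2·Φ(−2.036) = 0.0418, so at α = 0.01 we fail to reject H₀.

z = -2.036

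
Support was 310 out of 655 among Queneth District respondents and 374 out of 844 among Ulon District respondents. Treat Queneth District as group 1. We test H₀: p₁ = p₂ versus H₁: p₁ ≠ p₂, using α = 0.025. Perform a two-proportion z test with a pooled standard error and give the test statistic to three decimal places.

z = 1.163

p̂₁ = 310/655 ≈ 0.473282, p̂₂ = 374/844 ≈ 0.443128.
Pooled p̂ = (310+374)/(655+844) = 684/1499 = 0.456304.
SE = √(0.248091 × 0.00271155) = 0.025937.
z = (0.473282 − 0.443128)/0.025937 = 0.030154/0.025937 = 1.163.
p-value = 2·P(Z > 1.163) ≈ 0.2450; since p > α = 0.025, fail to reject H₀.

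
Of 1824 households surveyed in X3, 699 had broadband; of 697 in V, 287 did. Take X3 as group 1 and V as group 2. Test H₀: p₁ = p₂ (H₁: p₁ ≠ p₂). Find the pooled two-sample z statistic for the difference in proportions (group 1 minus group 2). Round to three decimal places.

z = -1.313

p̂₁ = 699/1824 ≈ 0.38322, p̂₂ = 287/697 ≈ 0.41176.
Pooled p̂ = (699+287)/(1824+697) = 986/2521 = 0.39111.
SE = √(p̂(1−p̂)(1/n₁+1/n₂)) = √(0.39111·0.60889·0.00198297) = √(0.000472231) = 0.02173.
z = (0.38322 − 0.41176)/0.02173 = -0.02854/0.02173 = -1.313.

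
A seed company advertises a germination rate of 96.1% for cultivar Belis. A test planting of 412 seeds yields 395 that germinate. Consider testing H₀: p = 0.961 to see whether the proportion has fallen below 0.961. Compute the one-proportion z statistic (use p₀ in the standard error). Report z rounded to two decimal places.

z = -0.24

p̂ = 395/412 = 0.9587.
SE = √(p₀(1−p₀)/n) = √(0.037479/412) = 0.0095.
z = (0.9587 − 0.961)/0.0095 = -0.0023/0.0095 = -0.24.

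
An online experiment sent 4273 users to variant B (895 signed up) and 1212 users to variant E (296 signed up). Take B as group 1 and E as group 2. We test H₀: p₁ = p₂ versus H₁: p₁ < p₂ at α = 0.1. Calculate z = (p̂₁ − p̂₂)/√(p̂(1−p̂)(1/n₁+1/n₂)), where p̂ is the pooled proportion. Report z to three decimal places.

p̂₁ = 895/4273 = 0.20945, p̂₂ = 296/1212 = 0.24422.
Pooled p̂ = (895+296)/(4273+1212) = 1191/5485 = 0.21714.
SE = √(0.169989 × 0.00105911) = 0.01342.
z = (0.20945 − 0.24422)/0.01342 = -0.03477/0.01342 = -2.591.
p-value = P(Z < -2.591) ≈ 0.0048, so at α = 0.1 we reject H₀.

z = -2.591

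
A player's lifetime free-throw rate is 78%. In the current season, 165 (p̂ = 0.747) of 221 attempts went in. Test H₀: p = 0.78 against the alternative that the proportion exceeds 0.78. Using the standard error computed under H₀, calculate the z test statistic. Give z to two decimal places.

p̂ = 165/221 = 0.7466.
Under H₀, SE = √(0.78·0.22/221) = √(0.000776471) = 0.0279.
z = (0.7466 − 0.78)/0.0279 = -0.0334/0.0279 = -1.20.
p-value = P(Z > -1.198) ≈ 0.8846.

z = -1.20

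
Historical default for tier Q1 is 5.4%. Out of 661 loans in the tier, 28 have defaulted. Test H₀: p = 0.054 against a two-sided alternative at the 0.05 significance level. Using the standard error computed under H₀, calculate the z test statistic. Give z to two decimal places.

z = -1.32

p̂ = 28/661 = 0.0424.
Under H₀, SE = √(0.054·0.946/661) = √(7.72829e-05) = 0.0088.
z = (0.0424 − 0.054)/0.0088 = -0.0116/0.0088 = -1.32.
Two-sided p-value ≈ 2·Φ(−1.324) = 0.1855, so at α = 0.05 we fail to reject H₀.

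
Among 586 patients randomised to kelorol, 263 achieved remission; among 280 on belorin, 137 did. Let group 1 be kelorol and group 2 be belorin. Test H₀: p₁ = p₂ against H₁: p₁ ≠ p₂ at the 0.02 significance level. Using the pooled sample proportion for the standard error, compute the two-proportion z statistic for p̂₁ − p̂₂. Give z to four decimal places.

z = -1.1177

p̂₁ = 263/586 = 0.448805, p̂₂ = 137/280 = 0.489286.
Pooled p̂ = (263+137)/(586+280) = 400/866 = 0.461894.
SE = √(0.248548 × 0.00527791) = 0.036219.
z = (0.448805 − 0.489286)/0.036219 = -0.040481/0.036219 = -1.1177.
Two-sided p-value ≈ 2·Φ(−1.118) = 0.2637. With α = 0.02, fail to reject H₀.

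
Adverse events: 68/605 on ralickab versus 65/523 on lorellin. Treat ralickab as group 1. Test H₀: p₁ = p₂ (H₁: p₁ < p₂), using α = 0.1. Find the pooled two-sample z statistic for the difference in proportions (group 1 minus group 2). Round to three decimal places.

z = -0.617

p̂₁ = 68/605 = 0.11240, p̂₂ = 65/523 = 0.12428.
Pooled p̂ = (68+65)/(605+523) = 133/1128 = 0.11791.
SE = √(0.104006 × 0.00356494) = 0.01926.
z = (0.11240 − 0.12428)/0.01926 = -0.01188/0.01926 = -0.617.
p-value = P(Z < -0.617) ≈ 0.2685, so at α = 0.1 we fail to reject H₀.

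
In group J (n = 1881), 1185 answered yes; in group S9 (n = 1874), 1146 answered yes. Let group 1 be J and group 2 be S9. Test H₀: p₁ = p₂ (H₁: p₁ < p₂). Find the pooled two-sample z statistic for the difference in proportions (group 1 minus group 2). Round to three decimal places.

z = 1.166

p̂₁ = 1185/1881 ≈ 0.629984, p̂₂ = 1146/1874 ≈ 0.611526.
Pooled p̂ = (1185+1146)/(1881+1874) = 2331/3755 = 0.620772.
SE = √(p̂(1−p̂)(1/n₁+1/n₂)) = √(0.620772·0.379228·0.00106525) = √(0.000250775) = 0.015836.
z = (0.629984 − 0.611526)/0.015836 = 0.018458/0.015836 = 1.166.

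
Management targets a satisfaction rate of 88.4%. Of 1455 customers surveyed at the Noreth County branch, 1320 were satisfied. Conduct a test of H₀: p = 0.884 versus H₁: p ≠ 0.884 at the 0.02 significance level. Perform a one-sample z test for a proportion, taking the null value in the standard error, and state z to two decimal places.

z = 2.77

p̂ = 1320/1455 = 0.907216.
SE = √(p₀(1−p₀)/n) = √(0.10254/1455) = 0.008395.
z = (0.907216 − 0.884)/0.008395 = 0.023216/0.008395 = 2.77.
Two-sided p-value ≈ 2·Φ(−2.765) = 0.0057. With α = 0.02, reject H₀.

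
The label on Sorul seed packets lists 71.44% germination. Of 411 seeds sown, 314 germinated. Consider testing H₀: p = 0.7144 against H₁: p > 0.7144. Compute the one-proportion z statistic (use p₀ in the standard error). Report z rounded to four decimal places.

p̂ = 314/411 = 0.763990.
Under H₀, SE = √(0.7144·0.2856/411) = √(0.00049643) = 0.022281.
z = (0.763990 − 0.7144)/0.022281 = 0.049590/0.022281 = 2.2257.

z = 2.2257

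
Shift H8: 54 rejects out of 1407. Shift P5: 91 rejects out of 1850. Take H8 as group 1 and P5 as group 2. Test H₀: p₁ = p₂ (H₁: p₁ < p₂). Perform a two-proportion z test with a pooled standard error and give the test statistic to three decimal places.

z = -1.482

p̂₁ = 54/1407 ≈ 0.0383795, p̂₂ = 91/1850 ≈ 0.0491892.
Pooled p̂ = (54+91)/(1407+1850) = 145/3257 = 0.0445195.
SE = √(0.0425375 × 0.00125127) = 0.0072956.
z = (0.0383795 − 0.0491892)/0.0072956 = -0.0108097/0.0072956 = -1.482.
p-value = P(Z < -1.482) ≈ 0.0692.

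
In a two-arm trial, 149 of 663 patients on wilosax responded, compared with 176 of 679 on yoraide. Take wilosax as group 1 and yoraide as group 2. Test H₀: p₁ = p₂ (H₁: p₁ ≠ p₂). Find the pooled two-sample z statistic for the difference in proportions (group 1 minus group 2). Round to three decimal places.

p̂₁ = 149/663 ≈ 0.224736, p̂₂ = 176/679 ≈ 0.259205.
Pooled p̂ = (149+176)/(663+679) = 325/1342 = 0.242176.
SE = √(0.183527 × 0.00298105) = 0.023390.
z = (0.224736 − 0.259205)/0.023390 = -0.034469/0.023390 = -1.474.

z = -1.474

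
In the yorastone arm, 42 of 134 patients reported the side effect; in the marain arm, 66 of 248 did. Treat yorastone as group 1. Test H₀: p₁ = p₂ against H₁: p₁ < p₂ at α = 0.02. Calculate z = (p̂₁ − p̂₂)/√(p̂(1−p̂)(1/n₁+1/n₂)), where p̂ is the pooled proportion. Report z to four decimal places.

z = 0.9798

p̂₁ = 42/134 ≈ 0.313433, p̂₂ = 66/248 ≈ 0.266129.
Pooled p̂ = (42+66)/(134+248) = 108/382 = 0.282723.
SE = √(p̂(1−p̂)(1/n₁+1/n₂)) = √(0.282723·0.717277·0.0114949) = √(0.00233107) = 0.048281.
z = (0.313433 − 0.266129)/0.048281 = 0.047304/0.048281 = 0.9798.
p-value = P(Z < 0.980) ≈ 0.8364, so at α = 0.02 we fail to reject H₀.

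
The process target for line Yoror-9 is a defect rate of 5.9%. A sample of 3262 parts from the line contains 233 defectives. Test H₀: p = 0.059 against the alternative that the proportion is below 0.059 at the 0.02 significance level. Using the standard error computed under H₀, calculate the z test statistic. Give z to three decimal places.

z = 3.013

p̂ = 233/3262 = 0.0714286.
Under H₀, SE = √(0.059·0.941/3262) = √(1.70199e-05) = 0.0041255.
z = (0.0714286 − 0.059)/0.0041255 = 0.0124286/0.0041255 = 3.013.
p-value = P(Z < 3.013) ≈ 0.9987, so at α = 0.02 we fail to reject H₀.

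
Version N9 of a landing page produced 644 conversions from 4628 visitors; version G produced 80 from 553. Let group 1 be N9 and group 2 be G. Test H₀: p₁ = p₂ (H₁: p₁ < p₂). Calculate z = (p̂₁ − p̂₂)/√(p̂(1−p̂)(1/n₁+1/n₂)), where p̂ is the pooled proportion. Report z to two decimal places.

z = -0.35

p̂₁ = 644/4628 ≈ 0.1392, p̂₂ = 80/553 ≈ 0.1447.
Pooled p̂ = (644+80)/(4628+553) = 724/5181 = 0.1397.
SE = √(p̂(1−p̂)(1/n₁+1/n₂)) = √(0.1397·0.8603·0.00202439) = √(0.00024336) = 0.0156.
z = (0.1392 − 0.1447)/0.0156 = -0.0055/0.0156 = -0.35.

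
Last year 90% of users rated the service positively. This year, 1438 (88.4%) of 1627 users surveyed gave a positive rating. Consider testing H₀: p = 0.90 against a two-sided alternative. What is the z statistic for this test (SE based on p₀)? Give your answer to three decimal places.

p̂ = 1438/1627 = 0.883835.
Standard error under H₀: √(0.9×0.1/1627) = 0.007438.
z = (0.883835 − 0.9)/0.007438 = -0.016165/0.007438 = -2.173.

z = -2.173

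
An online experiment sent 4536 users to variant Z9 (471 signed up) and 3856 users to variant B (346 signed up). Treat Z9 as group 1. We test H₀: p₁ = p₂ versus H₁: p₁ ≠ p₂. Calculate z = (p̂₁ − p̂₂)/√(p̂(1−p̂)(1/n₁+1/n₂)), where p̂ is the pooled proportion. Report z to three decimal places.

z = 2.172

p̂₁ = 471/4536 = 0.103836, p̂₂ = 346/3856 = 0.089730.
Pooled p̂ = (471+346)/(4536+3856) = 817/8392 = 0.097355.
SE = √(p̂(1−p̂)(1/n₁+1/n₂)) = √(0.097355·0.902645·0.000479795) = √(4.21628e-05) = 0.006493.
z = (0.103836 − 0.089730)/0.006493 = 0.014106/0.006493 = 2.172.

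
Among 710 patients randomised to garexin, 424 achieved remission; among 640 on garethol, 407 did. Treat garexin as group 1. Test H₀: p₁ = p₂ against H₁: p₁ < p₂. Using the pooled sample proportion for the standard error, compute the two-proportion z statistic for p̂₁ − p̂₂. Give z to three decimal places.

z = -1.462

p̂₁ = 424/710 ≈ 0.59718, p̂₂ = 407/640 ≈ 0.63594.
Pooled p̂ = (424+407)/(710+640) = 831/1350 = 0.61556.
SE = √(0.236647 × 0.00297095) = 0.02652.
z = (0.59718 − 0.63594)/0.02652 = -0.03876/0.02652 = -1.462.
p-value = P(Z < -1.462) ≈ 0.0719.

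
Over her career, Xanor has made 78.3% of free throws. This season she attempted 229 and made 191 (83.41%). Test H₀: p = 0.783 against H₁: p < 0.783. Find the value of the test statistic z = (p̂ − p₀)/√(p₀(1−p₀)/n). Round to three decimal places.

p̂ = 191/229 ≈ 0.834061.
Standard error under H₀: √(0.783×0.217/229) = 0.027239.
z = (0.834061 − 0.783)/0.027239 = 0.051061/0.027239 = 1.875.

z = 1.875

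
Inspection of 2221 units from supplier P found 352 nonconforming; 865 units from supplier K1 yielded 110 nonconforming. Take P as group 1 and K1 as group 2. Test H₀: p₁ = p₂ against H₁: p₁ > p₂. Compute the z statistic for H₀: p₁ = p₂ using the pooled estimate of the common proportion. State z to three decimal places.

z = 2.190

p̂₁ = 352/2221 = 0.15849, p̂₂ = 110/865 = 0.12717.
Pooled p̂ = (352+110)/(2221+865) = 462/3086 = 0.14971.
SE = √(p̂(1−p̂)(1/n₁+1/n₂)) = √(0.14971·0.85029·0.00160632) = √(0.000204477) = 0.01430.
z = (0.15849 − 0.12717)/0.01430 = 0.03132/0.01430 = 2.190.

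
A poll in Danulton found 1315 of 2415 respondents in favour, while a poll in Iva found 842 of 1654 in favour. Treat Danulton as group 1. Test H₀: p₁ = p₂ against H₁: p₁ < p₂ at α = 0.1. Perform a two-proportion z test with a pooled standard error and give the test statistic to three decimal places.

p̂₁ = 1315/2415 = 0.54451, p̂₂ = 842/1654 = 0.50907.
Pooled p̂ = (1315+842)/(2415+1654) = 2157/4069 = 0.53011.
SE = √(p̂(1−p̂)(1/n₁+1/n₂)) = √(0.53011·0.46989·0.00101867) = √(0.000253745) = 0.01593.
z = (0.54451 − 0.50907)/0.01593 = 0.03544/0.01593 = 2.225.
p-value = P(Z < 2.225) ≈ 0.9870, so at α = 0.1 we fail to reject H₀.

z = 2.225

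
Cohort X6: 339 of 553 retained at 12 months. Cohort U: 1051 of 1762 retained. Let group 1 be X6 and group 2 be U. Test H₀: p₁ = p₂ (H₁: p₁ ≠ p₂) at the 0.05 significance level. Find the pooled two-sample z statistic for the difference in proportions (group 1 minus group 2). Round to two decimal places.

p̂₁ = 339/553 ≈ 0.6130, p̂₂ = 1051/1762 ≈ 0.5965.
Pooled p̂ = (339+1051)/(553+1762) = 1390/2315 = 0.6004.
SE = √(0.239913 × 0.00237586) = 0.0239.
z = (0.6130 − 0.5965)/0.0239 = 0.0165/0.0239 = 0.69.
p-value = 2·P(Z > 0.693) ≈ 0.4885. With α = 0.05, fail to reject H₀.

z = 0.69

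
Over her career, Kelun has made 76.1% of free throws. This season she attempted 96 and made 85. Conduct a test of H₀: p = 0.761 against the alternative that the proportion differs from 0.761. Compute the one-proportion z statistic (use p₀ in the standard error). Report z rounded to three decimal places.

p̂ = 85/96 ≈ 0.88542.
Standard error under H₀: √(0.761×0.239/96) = 0.04353.
z = (0.88542 − 0.761)/0.04353 = 0.12442/0.04353 = 2.858.

z = 2.858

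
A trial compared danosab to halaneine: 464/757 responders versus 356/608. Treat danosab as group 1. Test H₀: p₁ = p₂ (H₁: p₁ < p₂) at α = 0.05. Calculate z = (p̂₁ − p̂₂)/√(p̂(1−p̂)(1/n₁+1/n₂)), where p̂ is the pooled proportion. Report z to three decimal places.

z = 1.028

p̂₁ = 464/757 = 0.61295, p̂₂ = 356/608 = 0.58553.
Pooled p̂ = (464+356)/(757+608) = 820/1365 = 0.60073.
SE = √(p̂(1−p̂)(1/n₁+1/n₂)) = √(0.60073·0.39927·0.00296574) = √(0.000711342) = 0.02667.
z = (0.61295 − 0.58553)/0.02667 = 0.02742/0.02667 = 1.028.
p-value = P(Z < 1.028) ≈ 0.8480. With α = 0.05, fail to reject H₀.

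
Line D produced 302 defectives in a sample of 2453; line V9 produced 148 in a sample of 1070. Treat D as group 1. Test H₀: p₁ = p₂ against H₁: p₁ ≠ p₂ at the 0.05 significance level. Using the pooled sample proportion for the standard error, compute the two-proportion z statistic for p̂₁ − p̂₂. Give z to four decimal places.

z = -1.2432

p̂₁ = 302/2453 = 0.123115, p̂₂ = 148/1070 = 0.138318.
Pooled p̂ = (302+148)/(2453+1070) = 450/3523 = 0.127732.
SE = √(0.111417 × 0.00134224) = 0.012229.
z = (0.123115 − 0.138318)/0.012229 = -0.015203/0.012229 = -1.2432.
p-value = 2·P(Z > 1.243) ≈ 0.2138; since p > α = 0.05, fail to reject H₀.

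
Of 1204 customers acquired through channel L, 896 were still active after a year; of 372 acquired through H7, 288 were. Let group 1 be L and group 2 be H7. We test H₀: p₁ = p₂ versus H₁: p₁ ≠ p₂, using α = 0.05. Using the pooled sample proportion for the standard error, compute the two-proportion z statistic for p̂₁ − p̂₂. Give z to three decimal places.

p̂₁ = 896/1204 = 0.74419, p̂₂ = 288/372 = 0.77419.
Pooled p̂ = (896+288)/(1204+372) = 1184/1576 = 0.75127.
SE = √(0.186864 × 0.00351874) = 0.02564.
z = (0.74419 − 0.77419)/0.02564 = -0.03000/0.02564 = -1.170.
p-value = 2·P(Z > 1.170) ≈ 0.2419. With α = 0.05, fail to reject H₀.

z = -1.170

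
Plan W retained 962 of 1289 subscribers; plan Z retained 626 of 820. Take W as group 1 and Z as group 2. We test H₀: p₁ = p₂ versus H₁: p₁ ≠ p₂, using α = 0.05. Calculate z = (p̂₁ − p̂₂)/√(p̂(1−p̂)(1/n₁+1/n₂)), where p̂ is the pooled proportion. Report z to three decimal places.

z = -0.888

p̂₁ = 962/1289 ≈ 0.746315, p̂₂ = 626/820 ≈ 0.763415.
Pooled p̂ = (962+626)/(1289+820) = 1588/2109 = 0.752963.
SE = √(p̂(1−p̂)(1/n₁+1/n₂)) = √(0.752963·0.247037·0.00199531) = √(0.000371146) = 0.019265.
z = (0.746315 − 0.763415)/0.019265 = -0.017100/0.019265 = -0.888.
Two-sided p-value ≈ 2·Φ(−0.888) = 0.3748, so at α = 0.05 we fail to reject H₀.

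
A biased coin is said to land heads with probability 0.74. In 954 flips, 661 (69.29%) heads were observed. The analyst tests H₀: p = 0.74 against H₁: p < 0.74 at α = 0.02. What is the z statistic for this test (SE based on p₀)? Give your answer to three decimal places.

z = -3.319

p̂ = 661/954 = 0.69287.
SE = √(p₀(1−p₀)/n) = √(0.1924/954) = 0.01420.
z = (0.69287 − 0.74)/0.01420 = -0.04713/0.01420 = -3.319.
p-value = P(Z < -3.319) ≈ 0.0005; since p < α = 0.02, reject H₀.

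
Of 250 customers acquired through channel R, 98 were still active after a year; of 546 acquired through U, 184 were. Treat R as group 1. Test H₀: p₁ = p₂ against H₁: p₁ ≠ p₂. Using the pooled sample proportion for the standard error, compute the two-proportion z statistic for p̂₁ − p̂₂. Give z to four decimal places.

p̂₁ = 98/250 ≈ 0.3920000, p̂₂ = 184/546 ≈ 0.3369963.
Pooled p̂ = (98+184)/(250+546) = 282/796 = 0.3542714.
SE = √(0.228763 × 0.0058315) = 0.0365244.
z = (0.3920000 − 0.3369963)/0.0365244 = 0.0550037/0.0365244 = 1.5059.
Two-sided p-value ≈ 2·Φ(−1.506) = 0.1321.

z = 1.5059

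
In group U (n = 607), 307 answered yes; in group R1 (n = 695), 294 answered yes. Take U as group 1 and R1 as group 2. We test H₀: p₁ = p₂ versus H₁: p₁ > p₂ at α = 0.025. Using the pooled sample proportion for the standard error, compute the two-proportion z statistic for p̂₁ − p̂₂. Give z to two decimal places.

z = 2.99

p̂₁ = 307/607 = 0.5058, p̂₂ = 294/695 = 0.4230.
Pooled p̂ = (307+294)/(607+695) = 601/1302 = 0.4616.
SE = √(0.248525 × 0.0030863) = 0.0277.
z = (0.5058 − 0.4230)/0.0277 = 0.0828/0.0277 = 2.99.
p-value = P(Z > 2.988) ≈ 0.0014, so at α = 0.025 we reject H₀.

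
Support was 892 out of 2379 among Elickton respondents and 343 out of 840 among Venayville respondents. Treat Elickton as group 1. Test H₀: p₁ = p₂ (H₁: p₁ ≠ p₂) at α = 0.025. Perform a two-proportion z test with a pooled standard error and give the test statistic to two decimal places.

p̂₁ = 892/2379 = 0.3749, p̂₂ = 343/840 = 0.4083.
Pooled p̂ = (892+343)/(2379+840) = 1235/3219 = 0.3837.
SE = √(0.236465 × 0.00161082) = 0.0195.
z = (0.3749 − 0.4083)/0.0195 = -0.0334/0.0195 = -1.71.
Two-sided p-value ≈ 2·Φ(−1.711) = 0.0871, so at α = 0.025 we fail to reject H₀.

z = -1.71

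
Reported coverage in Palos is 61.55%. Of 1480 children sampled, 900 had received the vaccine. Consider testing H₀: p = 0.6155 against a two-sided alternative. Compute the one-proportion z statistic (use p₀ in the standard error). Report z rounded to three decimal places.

z = -0.585

p̂ = 900/1480 ≈ 0.608108.
SE = √(p₀(1−p₀)/n) = √(0.23666/1480) = 0.012645.
z = (0.608108 − 0.6155)/0.012645 = -0.007392/0.012645 = -0.585.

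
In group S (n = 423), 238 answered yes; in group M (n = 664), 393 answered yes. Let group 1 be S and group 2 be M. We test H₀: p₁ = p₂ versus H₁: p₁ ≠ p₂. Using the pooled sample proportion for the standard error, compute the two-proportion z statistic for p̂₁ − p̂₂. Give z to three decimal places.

z = -0.952

p̂₁ = 238/423 ≈ 0.56265, p̂₂ = 393/664 ≈ 0.59187.
Pooled p̂ = (238+393)/(423+664) = 631/1087 = 0.58050.
SE = √(p̂(1−p̂)(1/n₁+1/n₂)) = √(0.58050·0.41950·0.00387009) = √(0.000942445) = 0.03070.
z = (0.56265 − 0.59187)/0.03070 = -0.02922/0.03070 = -0.952.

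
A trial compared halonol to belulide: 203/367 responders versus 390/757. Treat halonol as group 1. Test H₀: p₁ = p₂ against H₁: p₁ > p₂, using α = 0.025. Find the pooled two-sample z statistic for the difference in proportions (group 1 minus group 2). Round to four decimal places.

p̂₁ = 203/367 = 0.553134, p̂₂ = 390/757 = 0.515192.
Pooled p̂ = (203+390)/(367+757) = 593/1124 = 0.527580.
SE = √(p̂(1−p̂)(1/n₁+1/n₂)) = √(0.527580·0.472420·0.0040458) = √(0.00100837) = 0.031755.
z = (0.553134 − 0.515192)/0.031755 = 0.037942/0.031755 = 1.1948.
p-value = P(Z > 1.195) ≈ 0.1161. With α = 0.025, fail to reject H₀.

z = 1.1948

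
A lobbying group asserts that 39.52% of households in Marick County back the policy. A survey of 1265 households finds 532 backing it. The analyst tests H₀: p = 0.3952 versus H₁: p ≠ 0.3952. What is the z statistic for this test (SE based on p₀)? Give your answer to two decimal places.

p̂ = 532/1265 = 0.42055.
Under H₀, SE = √(0.3952·0.6048/1265) = √(0.000188946) = 0.01375.
z = (0.42055 − 0.3952)/0.01375 = 0.02535/0.01375 = 1.84.
Two-sided p-value ≈ 2·Φ(−1.844) = 0.0651.

z = 1.84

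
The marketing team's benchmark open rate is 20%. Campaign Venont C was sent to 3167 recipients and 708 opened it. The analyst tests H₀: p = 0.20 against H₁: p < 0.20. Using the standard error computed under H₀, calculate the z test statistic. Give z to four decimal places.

p̂ = 708/3167 ≈ 0.2235554.
Under H₀, SE = √(0.2·0.8/3167) = √(5.0521e-05) = 0.0071078.
z = (0.2235554 − 0.2)/0.0071078 = 0.0235554/0.0071078 = 3.3140.

z = 3.3140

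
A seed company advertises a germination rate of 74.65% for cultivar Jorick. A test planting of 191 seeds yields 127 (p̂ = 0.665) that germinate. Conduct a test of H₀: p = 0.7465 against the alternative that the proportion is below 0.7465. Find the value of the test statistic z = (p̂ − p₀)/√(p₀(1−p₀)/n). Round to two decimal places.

z = -2.59

p̂ = 127/191 ≈ 0.6649.
Standard error under H₀: √(0.7465×0.2535/191) = 0.0315.
z = (0.6649 − 0.7465)/0.0315 = -0.0816/0.0315 = -2.59.
p-value = P(Z < -2.592) ≈ 0.0048.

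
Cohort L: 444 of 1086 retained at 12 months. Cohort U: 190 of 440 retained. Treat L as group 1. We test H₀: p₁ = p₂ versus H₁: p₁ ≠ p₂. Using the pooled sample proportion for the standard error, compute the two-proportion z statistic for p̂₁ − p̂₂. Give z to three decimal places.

z = -0.825

p̂₁ = 444/1086 ≈ 0.40884, p̂₂ = 190/440 ≈ 0.43182.
Pooled p̂ = (444+190)/(1086+440) = 634/1526 = 0.41547.
SE = √(p̂(1−p̂)(1/n₁+1/n₂)) = √(0.41547·0.58453·0.00319354) = √(0.000775563) = 0.02785.
z = (0.40884 − 0.43182)/0.02785 = -0.02298/0.02785 = -0.825.
p-value = 2·P(Z > 0.825) ≈ 0.4093.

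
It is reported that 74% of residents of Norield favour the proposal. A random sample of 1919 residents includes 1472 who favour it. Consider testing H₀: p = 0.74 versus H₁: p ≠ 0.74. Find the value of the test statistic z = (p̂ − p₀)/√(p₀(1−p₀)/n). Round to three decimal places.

z = 2.703

p̂ = 1472/1919 = 0.767066.
Standard error under H₀: √(0.74×0.26/1919) = 0.010013.
z = (0.767066 − 0.74)/0.010013 = 0.027066/0.010013 = 2.703.
Two-sided p-value ≈ 2·Φ(−2.703) = 0.0069.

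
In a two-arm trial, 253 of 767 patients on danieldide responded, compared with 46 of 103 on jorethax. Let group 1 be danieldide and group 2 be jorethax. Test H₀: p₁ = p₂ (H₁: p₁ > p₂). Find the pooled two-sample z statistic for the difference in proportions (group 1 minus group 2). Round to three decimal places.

p̂₁ = 253/767 ≈ 0.32986, p̂₂ = 46/103 ≈ 0.44660.
Pooled p̂ = (253+46)/(767+103) = 299/870 = 0.34368.
SE = √(p̂(1−p̂)(1/n₁+1/n₂)) = √(0.34368·0.65632·0.0110125) = √(0.00248402) = 0.04984.
z = (0.32986 − 0.44660)/0.04984 = -0.11674/0.04984 = -2.342.
p-value = P(Z > -2.342) ≈ 0.9904.

z = -2.342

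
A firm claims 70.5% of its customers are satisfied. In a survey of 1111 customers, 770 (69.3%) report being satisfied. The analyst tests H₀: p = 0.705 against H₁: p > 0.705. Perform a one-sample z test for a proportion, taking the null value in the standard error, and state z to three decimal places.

z = -0.872

p̂ = 770/1111 ≈ 0.69307.
Under H₀, SE = √(0.705·0.295/1111) = √(0.000187196) = 0.01368.
z = (0.69307 − 0.705)/0.01368 = -0.01193/0.01368 = -0.872.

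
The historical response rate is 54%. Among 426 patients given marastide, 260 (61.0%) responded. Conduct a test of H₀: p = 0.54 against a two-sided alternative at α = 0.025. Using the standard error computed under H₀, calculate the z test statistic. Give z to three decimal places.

z = 2.912

p̂ = 260/426 = 0.61033.
SE = √(p₀(1−p₀)/n) = √(0.2484/426) = 0.02415.
z = (0.61033 − 0.54)/0.02415 = 0.07033/0.02415 = 2.912.
Two-sided p-value ≈ 2·Φ(−2.912) = 0.0036; since p < α = 0.025, reject H₀.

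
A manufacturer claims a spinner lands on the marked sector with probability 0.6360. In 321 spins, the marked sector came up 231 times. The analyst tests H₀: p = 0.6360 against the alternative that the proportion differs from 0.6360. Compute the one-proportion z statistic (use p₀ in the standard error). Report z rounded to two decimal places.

z = 3.11

p̂ = 231/321 ≈ 0.7196.
SE = √(p₀(1−p₀)/n) = √(0.2315/321) = 0.0269.
z = (0.7196 − 0.636)/0.0269 = 0.0836/0.0269 = 3.11.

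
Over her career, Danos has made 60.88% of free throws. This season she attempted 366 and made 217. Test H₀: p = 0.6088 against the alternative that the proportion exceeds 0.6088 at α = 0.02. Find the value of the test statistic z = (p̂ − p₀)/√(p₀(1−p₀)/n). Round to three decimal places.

z = -0.623

p̂ = 217/366 ≈ 0.59290.
Standard error under H₀: √(0.6088×0.3912/366) = 0.02551.
z = (0.59290 − 0.6088)/0.02551 = -0.01590/0.02551 = -0.623.
p-value = P(Z > -0.623) ≈ 0.7335. With α = 0.02, fail to reject H₀.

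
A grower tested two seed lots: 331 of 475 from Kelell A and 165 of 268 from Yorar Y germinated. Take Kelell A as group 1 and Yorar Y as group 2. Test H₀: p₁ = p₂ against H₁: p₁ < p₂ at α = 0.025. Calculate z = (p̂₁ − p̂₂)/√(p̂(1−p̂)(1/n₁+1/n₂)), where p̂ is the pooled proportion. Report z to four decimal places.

z = 2.2554

p̂₁ = 331/475 ≈ 0.6968421, p̂₂ = 165/268 ≈ 0.6156716.
Pooled p̂ = (331+165)/(475+268) = 496/743 = 0.6675639.
SE = √(p̂(1−p̂)(1/n₁+1/n₂)) = √(0.6675639·0.3324361·0.00583661) = √(0.00129527) = 0.0359899.
z = (0.6968421 − 0.6156716)/0.0359899 = 0.0811705/0.0359899 = 2.2554.
p-value = P(Z < 2.255) ≈ 0.9879, so at α = 0.025 we fail to reject H₀.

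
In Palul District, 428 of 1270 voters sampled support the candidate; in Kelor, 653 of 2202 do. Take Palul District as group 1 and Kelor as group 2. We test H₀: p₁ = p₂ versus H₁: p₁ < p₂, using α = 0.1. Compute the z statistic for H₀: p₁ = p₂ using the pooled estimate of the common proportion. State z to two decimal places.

p̂₁ = 428/1270 = 0.3370, p̂₂ = 653/2202 = 0.2965.
Pooled p̂ = (428+653)/(1270+2202) = 1081/3472 = 0.3113.
SE = √(0.21441 × 0.00124153) = 0.0163.
z = (0.3370 − 0.2965)/0.0163 = 0.0405/0.0163 = 2.48.
p-value = P(Z < 2.480) ≈ 0.9934. With α = 0.1, fail to reject H₀.

z = 2.48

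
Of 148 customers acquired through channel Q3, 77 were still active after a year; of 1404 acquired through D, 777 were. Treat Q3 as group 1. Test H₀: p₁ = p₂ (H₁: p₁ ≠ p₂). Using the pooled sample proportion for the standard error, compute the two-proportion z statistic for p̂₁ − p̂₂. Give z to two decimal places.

z = -0.77

p̂₁ = 77/148 = 0.5203, p̂₂ = 777/1404 = 0.5534.
Pooled p̂ = (77+777)/(148+1404) = 854/1552 = 0.5503.
SE = √(0.247474 × 0.00746901) = 0.0430.
z = (0.5203 − 0.5534)/0.0430 = -0.0331/0.0430 = -0.77.
p-value = 2·P(Z > 0.771) ≈ 0.4407.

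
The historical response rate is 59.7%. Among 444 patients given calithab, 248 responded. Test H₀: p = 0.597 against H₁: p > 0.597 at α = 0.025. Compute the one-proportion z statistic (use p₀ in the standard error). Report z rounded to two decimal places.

z = -1.65

p̂ = 248/444 ≈ 0.5586.
Standard error under H₀: √(0.597×0.403/444) = 0.0233.
z = (0.5586 − 0.597)/0.0233 = -0.0384/0.0233 = -1.65.
p-value = P(Z > -1.651) ≈ 0.9507; since p > α = 0.025, fail to reject H₀.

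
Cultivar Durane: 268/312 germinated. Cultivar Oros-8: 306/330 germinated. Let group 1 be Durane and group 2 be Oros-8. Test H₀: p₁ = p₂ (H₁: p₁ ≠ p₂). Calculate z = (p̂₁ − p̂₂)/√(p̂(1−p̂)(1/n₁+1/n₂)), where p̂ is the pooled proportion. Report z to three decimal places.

p̂₁ = 268/312 = 0.85897, p̂₂ = 306/330 = 0.92727.
Pooled p̂ = (268+306)/(312+330) = 574/642 = 0.89408.
SE = √(p̂(1−p̂)(1/n₁+1/n₂)) = √(0.89408·0.10592·0.00623543) = √(0.000590496) = 0.02430.
z = (0.85897 − 0.92727)/0.02430 = -0.06830/0.02430 = -2.811.
p-value = 2·P(Z > 2.811) ≈ 0.0049.

z = -2.811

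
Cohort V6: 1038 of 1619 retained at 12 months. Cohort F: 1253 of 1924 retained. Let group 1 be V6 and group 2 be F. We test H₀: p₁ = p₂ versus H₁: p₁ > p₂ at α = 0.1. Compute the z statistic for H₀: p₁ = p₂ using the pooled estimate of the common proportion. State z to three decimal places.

z = -0.627

p̂₁ = 1038/1619 ≈ 0.64114, p̂₂ = 1253/1924 ≈ 0.65125.
Pooled p̂ = (1038+1253)/(1619+1924) = 2291/3543 = 0.64663.
SE = √(p̂(1−p̂)(1/n₁+1/n₂)) = √(0.64663·0.35337·0.00113742) = √(0.0002599) = 0.01612.
z = (0.64114 − 0.65125)/0.01612 = -0.01011/0.01612 = -0.627.
p-value = P(Z > -0.627) ≈ 0.7347. With α = 0.1, fail to reject H₀.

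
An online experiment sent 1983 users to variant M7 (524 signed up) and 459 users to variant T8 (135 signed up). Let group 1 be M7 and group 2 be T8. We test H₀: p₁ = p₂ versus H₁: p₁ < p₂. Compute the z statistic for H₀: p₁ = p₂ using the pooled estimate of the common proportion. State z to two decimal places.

p̂₁ = 524/1983 ≈ 0.2642, p̂₂ = 135/459 ≈ 0.2941.
Pooled p̂ = (524+135)/(1983+459) = 659/2442 = 0.2699.
SE = √(p̂(1−p̂)(1/n₁+1/n₂)) = √(0.2699·0.7301·0.00268294) = √(0.000528635) = 0.0230.
z = (0.2642 − 0.2941)/0.0230 = -0.0299/0.0230 = -1.30.
p-value = P(Z < -1.299) ≈ 0.0969.

z = -1.30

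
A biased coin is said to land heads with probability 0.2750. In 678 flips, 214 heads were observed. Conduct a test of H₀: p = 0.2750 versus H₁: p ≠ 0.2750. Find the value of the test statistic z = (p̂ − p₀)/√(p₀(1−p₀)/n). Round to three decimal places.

p̂ = 214/678 = 0.315634.
SE = √(p₀(1−p₀)/n) = √(0.19937/678) = 0.017148.
z = (0.315634 − 0.275)/0.017148 = 0.040634/0.017148 = 2.370.
Two-sided p-value ≈ 2·Φ(−2.370) = 0.0178.

z = 2.370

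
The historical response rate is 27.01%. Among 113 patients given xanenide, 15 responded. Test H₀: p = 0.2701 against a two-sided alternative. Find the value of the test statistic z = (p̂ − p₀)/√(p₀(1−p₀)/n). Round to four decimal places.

p̂ = 15/113 ≈ 0.132743.
Standard error under H₀: √(0.2701×0.7299/113) = 0.041769.
z = (0.132743 − 0.2701)/0.041769 = -0.137357/0.041769 = -3.2885.

z = -3.2885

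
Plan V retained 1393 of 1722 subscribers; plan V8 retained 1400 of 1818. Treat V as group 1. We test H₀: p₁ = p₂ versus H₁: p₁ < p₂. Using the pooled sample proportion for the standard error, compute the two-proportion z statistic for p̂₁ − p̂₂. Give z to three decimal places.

z = 2.833

p̂₁ = 1393/1722 ≈ 0.808943, p̂₂ = 1400/1818 ≈ 0.770077.
Pooled p̂ = (1393+1400)/(1722+1818) = 2793/3540 = 0.788983.
SE = √(p̂(1−p̂)(1/n₁+1/n₂)) = √(0.788983·0.211017·0.00113078) = √(0.000188261) = 0.013721.
z = (0.808943 − 0.770077)/0.013721 = 0.038866/0.013721 = 2.833.
p-value = P(Z < 2.833) ≈ 0.9977.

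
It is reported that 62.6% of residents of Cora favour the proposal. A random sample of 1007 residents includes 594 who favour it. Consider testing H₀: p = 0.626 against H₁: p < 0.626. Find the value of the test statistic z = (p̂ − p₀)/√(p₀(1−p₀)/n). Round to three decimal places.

p̂ = 594/1007 = 0.58987.
SE = √(p₀(1−p₀)/n) = √(0.23412/1007) = 0.01525.
z = (0.58987 − 0.626)/0.01525 = -0.03613/0.01525 = -2.369.

z = -2.369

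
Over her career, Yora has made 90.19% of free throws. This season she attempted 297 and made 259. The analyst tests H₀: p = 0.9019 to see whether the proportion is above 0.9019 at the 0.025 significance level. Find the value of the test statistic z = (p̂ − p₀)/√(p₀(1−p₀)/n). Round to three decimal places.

z = -1.729

p̂ = 259/297 = 0.87205.
Standard error under H₀: √(0.9019×0.0981/297) = 0.01726.
z = (0.87205 − 0.9019)/0.01726 = -0.02985/0.01726 = -1.729.
p-value = P(Z > -1.729) ≈ 0.9581, so at α = 0.025 we fail to reject H₀.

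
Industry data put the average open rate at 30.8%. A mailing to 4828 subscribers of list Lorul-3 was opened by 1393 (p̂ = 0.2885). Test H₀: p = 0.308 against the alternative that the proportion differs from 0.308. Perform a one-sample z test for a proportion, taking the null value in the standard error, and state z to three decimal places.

z = -2.931

p̂ = 1393/4828 ≈ 0.288525.
Standard error under H₀: √(0.308×0.692/4828) = 0.006644.
z = (0.288525 − 0.308)/0.006644 = -0.019475/0.006644 = -2.931.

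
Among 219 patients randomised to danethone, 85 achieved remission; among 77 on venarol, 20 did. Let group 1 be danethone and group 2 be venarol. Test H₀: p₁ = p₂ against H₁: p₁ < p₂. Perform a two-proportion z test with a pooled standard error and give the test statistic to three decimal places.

z = 2.025

p̂₁ = 85/219 = 0.38813, p̂₂ = 20/77 = 0.25974.
Pooled p̂ = (85+20)/(219+77) = 105/296 = 0.35473.
SE = √(p̂(1−p̂)(1/n₁+1/n₂)) = √(0.35473·0.64527·0.0175532) = √(0.00401787) = 0.06339.
z = (0.38813 − 0.25974)/0.06339 = 0.12839/0.06339 = 2.025.
p-value = P(Z < 2.025) ≈ 0.9786.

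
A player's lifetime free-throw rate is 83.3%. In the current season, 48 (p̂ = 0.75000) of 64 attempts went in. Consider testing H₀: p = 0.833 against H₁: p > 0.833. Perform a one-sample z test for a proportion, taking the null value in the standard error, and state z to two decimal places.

z = -1.78

p̂ = 48/64 = 0.7500.
Standard error under H₀: √(0.833×0.167/64) = 0.0466.
z = (0.7500 − 0.833)/0.0466 = -0.0830/0.0466 = -1.78.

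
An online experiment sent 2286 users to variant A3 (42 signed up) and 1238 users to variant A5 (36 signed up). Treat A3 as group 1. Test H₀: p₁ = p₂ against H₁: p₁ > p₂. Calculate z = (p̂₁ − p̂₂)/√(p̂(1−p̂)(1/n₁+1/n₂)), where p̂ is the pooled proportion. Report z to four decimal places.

p̂₁ = 42/2286 ≈ 0.01837270, p̂₂ = 36/1238 ≈ 0.02907916.
Pooled p̂ = (42+36)/(2286+1238) = 78/3524 = 0.02213394.
SE = √(0.021644 × 0.0012452) = 0.00519145.
z = (0.01837270 − 0.02907916)/0.00519145 = -0.01070646/0.00519145 = -2.0623.
p-value = P(Z > -2.062) ≈ 0.9804.

z = -2.0623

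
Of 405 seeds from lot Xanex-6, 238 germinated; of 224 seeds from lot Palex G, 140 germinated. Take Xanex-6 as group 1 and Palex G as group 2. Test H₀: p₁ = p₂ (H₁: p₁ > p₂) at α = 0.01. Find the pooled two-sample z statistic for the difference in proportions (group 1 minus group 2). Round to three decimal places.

z = -0.916

p̂₁ = 238/405 = 0.58765, p̂₂ = 140/224 = 0.62500.
Pooled p̂ = (238+140)/(405+224) = 378/629 = 0.60095.
SE = √(p̂(1−p̂)(1/n₁+1/n₂)) = √(0.60095·0.39905·0.00693342) = √(0.00166269) = 0.04078.
z = (0.58765 − 0.62500)/0.04078 = -0.03735/0.04078 = -0.916.
p-value = P(Z > -0.916) ≈ 0.8201; since p > α = 0.01, fail to reject H₀.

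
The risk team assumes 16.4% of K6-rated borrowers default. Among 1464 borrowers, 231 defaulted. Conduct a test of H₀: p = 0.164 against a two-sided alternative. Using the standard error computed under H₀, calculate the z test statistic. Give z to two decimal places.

z = -0.64

p̂ = 231/1464 ≈ 0.1578.
Standard error under H₀: √(0.164×0.836/1464) = 0.0097.
z = (0.1578 − 0.164)/0.0097 = -0.0062/0.0097 = -0.64.
Two-sided p-value ≈ 2·Φ(−0.642) = 0.5209.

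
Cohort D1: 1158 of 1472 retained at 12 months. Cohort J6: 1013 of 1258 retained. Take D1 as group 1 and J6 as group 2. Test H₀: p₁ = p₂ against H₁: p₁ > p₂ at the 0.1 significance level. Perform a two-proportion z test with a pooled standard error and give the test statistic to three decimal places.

z = -1.198

p̂₁ = 1158/1472 = 0.786685, p̂₂ = 1013/1258 = 0.805246.
Pooled p̂ = (1158+1013)/(1472+1258) = 2171/2730 = 0.795238.
SE = √(0.162834 × 0.00147426) = 0.015494.
z = (0.786685 − 0.805246)/0.015494 = -0.018561/0.015494 = -1.198.
p-value = P(Z > -1.198) ≈ 0.8845. With α = 0.1, fail to reject H₀.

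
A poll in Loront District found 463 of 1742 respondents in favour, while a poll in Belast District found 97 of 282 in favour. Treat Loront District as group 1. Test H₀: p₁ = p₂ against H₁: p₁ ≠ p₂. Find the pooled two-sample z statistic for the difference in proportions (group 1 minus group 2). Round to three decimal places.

p̂₁ = 463/1742 = 0.265786, p̂₂ = 97/282 = 0.343972.
Pooled p̂ = (463+97)/(1742+282) = 560/2024 = 0.276680.
SE = √(p̂(1−p̂)(1/n₁+1/n₂)) = √(0.276680·0.723320·0.00412015) = √(0.000824558) = 0.028715.
z = (0.265786 − 0.343972)/0.028715 = -0.078186/0.028715 = -2.723.
p-value = 2·P(Z > 2.723) ≈ 0.0065.

z = -2.723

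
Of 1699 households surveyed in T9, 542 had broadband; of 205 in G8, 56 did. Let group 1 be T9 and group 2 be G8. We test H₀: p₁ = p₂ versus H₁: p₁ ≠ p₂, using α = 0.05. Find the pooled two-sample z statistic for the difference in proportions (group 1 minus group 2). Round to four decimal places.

p̂₁ = 542/1699 = 0.319011, p̂₂ = 56/205 = 0.273171.
Pooled p̂ = (542+56)/(1699+205) = 598/1904 = 0.314076.
SE = √(p̂(1−p̂)(1/n₁+1/n₂)) = √(0.314076·0.685924·0.00546663) = √(0.00117769) = 0.034317.
z = (0.319011 − 0.273171)/0.034317 = 0.045840/0.034317 = 1.3358.
Two-sided p-value ≈ 2·Φ(−1.336) = 0.1816; since p > α = 0.05, fail to reject H₀.

z = 1.3358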